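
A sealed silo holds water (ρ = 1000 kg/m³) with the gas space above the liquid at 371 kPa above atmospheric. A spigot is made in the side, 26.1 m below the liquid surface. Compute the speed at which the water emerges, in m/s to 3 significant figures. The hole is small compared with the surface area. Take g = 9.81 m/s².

Take point 1 at the surface (v₁ ≈ 0) and point 2 at the hole (at atmospheric pressure). Bernoulli: P₁ + ρg h = P_atm + ½ρv₂².
With P₁ − P_atm = 371000 Pa, v₂ = √(2gh + 2ΔP/ρ) = √(2·9.81·26.1 + 2·371000/1000) = 35.4 m/s.

v ≈ 35.4 m/s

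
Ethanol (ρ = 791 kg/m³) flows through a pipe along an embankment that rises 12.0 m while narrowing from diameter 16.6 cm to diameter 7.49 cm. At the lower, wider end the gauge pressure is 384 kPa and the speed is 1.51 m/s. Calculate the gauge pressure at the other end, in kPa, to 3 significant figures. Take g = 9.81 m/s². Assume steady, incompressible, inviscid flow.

Continuity gives A₁v₁ = A₂v₂, so v₂ = (216 cm²)/(44.1 cm²) × 1.51 m/s = 7.42 m/s.
Energy conservation along the streamline gives P₂ = P₁ − ½ρ(v₂² − v₁²) − ρg(h₂ − h₁).
P₂ = 384000 + ½·791·(1.51² − 7.42²) − 791·9.81·(+12.0) = 384000 + (-20900) − (93100) = 270000 Pa.

270 kPa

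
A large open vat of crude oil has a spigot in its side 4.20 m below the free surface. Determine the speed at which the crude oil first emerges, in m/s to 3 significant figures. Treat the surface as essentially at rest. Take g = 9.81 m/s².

The surface is effectively still and both ends are open, so ½v² = gh and v = √(2·9.81·4.20) = 9.08 m/s.

v = 9.08 m/s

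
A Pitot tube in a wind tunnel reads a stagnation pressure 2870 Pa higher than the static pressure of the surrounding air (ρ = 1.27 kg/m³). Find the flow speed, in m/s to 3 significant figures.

v = 67.2 m/s

The dynamic pressure equals the rise in static pressure at the stagnation point: ΔP = ½ρv².
v = √(2ΔP/ρ) = √(2·2870/1.27) = 67.2 m/s.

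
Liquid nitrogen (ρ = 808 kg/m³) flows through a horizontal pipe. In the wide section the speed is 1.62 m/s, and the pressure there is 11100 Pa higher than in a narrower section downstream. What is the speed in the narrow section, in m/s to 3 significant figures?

Along the level pipe P + ½ρv² is conserved, hence v₂² = v₁² + 2(P₁ − P₂)/ρ.
v₂ = √(1.62² + 2·11100/808) = √(2.62 + 27.5) = 5.49 m/s.

5.49 m/s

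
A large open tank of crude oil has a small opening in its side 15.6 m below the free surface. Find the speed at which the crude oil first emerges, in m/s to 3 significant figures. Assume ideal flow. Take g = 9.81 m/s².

Bernoulli from surface to hole (P equal, v_surface ≈ 0): v = √(2gh) = √(2×9.81×15.6) = 17.5 m/s.

v ≈ 17.5 m/s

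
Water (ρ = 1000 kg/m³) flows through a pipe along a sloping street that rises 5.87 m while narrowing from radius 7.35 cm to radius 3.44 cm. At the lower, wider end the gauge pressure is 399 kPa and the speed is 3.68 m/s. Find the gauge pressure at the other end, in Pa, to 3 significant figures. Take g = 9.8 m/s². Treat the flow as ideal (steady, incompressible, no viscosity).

P₂ ≈ 207000 Pa

Mass conservation (A₁v₁ = A₂v₂) gives v₂ = 3.68 × 170/37.2 = 16.8 m/s.
Applying Bernoulli between the two ends and solving for P₂: P₂ = P₁ + ½ρ(v₁² − v₂²) − ρgΔh.
P₂ = 399000 + ½·1000·(3.68² − 16.8²) − 1000·9.8·(+5.87) = 399000 + (-134000) − (57500) = 207000 Pa.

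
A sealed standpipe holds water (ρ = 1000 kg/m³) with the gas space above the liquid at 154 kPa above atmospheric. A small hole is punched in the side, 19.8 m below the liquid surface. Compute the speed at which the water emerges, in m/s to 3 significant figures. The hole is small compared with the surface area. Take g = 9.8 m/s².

26.4 m/s

Take point 1 at the surface (v₁ ≈ 0) and point 2 at the hole (at atmospheric pressure). Bernoulli: P₁ + ρg h = P_atm + ½ρv₂².
With P₁ − P_atm = 154000 Pa, v₂ = √(2gh + 2ΔP/ρ) = √(2·9.8·19.8 + 2·154000/1000) = 26.4 m/s.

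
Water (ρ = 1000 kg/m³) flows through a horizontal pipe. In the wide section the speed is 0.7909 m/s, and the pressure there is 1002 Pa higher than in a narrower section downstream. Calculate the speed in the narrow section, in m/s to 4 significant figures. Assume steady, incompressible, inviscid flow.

v₂ ≈ 1.622 m/s

Along the level pipe P + ½ρv² is conserved, hence v₂² = v₁² + 2(P₁ − P₂)/ρ.
v₂ = √(0.7909² + 2·1002/1000) = √(0.6255 + 2.004) = 1.622 m/s.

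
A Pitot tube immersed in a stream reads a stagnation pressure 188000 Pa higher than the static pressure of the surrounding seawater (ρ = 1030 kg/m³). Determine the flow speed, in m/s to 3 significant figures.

v = 19.1 m/s

The dynamic pressure equals the rise in static pressure at the stagnation point: ΔP = ½ρv².
v = √(2ΔP/ρ) = √(2·188000/1030) = 19.1 m/s.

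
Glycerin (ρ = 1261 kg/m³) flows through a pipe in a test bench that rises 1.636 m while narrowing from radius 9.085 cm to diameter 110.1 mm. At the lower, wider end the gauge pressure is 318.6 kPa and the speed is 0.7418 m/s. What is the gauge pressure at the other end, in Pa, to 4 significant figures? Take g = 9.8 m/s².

P₂ ≈ 296200 Pa

Mass conservation (A₁v₁ = A₂v₂) gives v₂ = 0.7418 × 259.3/95.21 = 2.020 m/s.
Applying Bernoulli between the two ends and solving for P₂: P₂ = P₁ + ½ρ(v₁² − v₂²) − ρgΔh.
P₂ = 318600 + ½·1261·(0.7418² − 2.020²) − 1261·9.8·(+1.636) = 318600 + (-2227) − (20220) = 296200 Pa.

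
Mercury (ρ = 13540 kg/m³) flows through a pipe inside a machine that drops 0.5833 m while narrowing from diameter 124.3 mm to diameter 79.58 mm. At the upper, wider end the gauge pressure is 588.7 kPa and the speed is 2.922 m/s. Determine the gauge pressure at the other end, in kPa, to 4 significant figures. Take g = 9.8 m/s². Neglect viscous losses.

P₂ ≈ 379.9 kPa

Continuity gives A₁v₁ = A₂v₂, so v₂ = (121.3 cm²)/(49.74 cm²) × 2.922 m/s = 7.129 m/s.
Applying Bernoulli between the two ends and solving for P₂: P₂ = P₁ + ½ρ(v₁² − v₂²) − ρgΔh.
P₂ = 588700 + ½·13540·(2.922² − 7.129²) − 13540·9.8·(−0.5833) = 588700 + (-286200) − (-77400) = 379900 Pa.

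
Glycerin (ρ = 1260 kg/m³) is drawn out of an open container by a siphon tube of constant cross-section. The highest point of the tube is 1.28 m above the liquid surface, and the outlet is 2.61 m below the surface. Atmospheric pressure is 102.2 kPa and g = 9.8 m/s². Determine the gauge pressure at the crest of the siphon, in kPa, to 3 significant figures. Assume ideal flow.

P_gauge = -48.0 kPa

Bernoulli surface→outlet gives ½v² = g·h_out, so v = √(2·9.8·2.61) = 7.15 m/s.
Continuity keeps v the same throughout the tube; from surface to crest, P_atm + 0 = P_top + ½ρv² + ρg·h_top.
P_top = 102200 − ½·1260·7.15² − 1260·9.8·1.28 = 54200 Pa. So P_gauge = P_top − P_atm = -48000 Pa.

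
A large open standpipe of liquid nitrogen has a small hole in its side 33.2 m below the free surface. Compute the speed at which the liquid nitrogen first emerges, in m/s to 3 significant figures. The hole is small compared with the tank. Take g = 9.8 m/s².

The surface is effectively still and both ends are open, so ½v² = gh and v = √(2·9.8·33.2) = 25.5 m/s.

v ≈ 25.5 m/s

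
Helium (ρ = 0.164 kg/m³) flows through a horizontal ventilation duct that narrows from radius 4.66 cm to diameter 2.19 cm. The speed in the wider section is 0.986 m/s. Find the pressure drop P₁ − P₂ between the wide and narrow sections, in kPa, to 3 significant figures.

ΔP ≈ 0.0261 kPa

Continuity gives A₁v₁ = A₂v₂, so v₂ = (68.2 cm²)/(3.77 cm²) × 0.986 m/s = 17.9 m/s.
With no height change, Bernoulli's equation is P₁ + ½ρv₁² = P₂ + ½ρv₂².
P₁ − P₂ = ½·0.164·(17.9² − 0.986²) = ½·0.164·318 = 26.1 Pa.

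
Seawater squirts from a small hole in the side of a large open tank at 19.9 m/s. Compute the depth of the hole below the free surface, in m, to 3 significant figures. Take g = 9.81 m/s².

Inverting v = √(2gh) gives h = v² / 2g.
h = 19.9²/(2·9.81) = 396/19.62 = 20.2 m.

h = 20.2 m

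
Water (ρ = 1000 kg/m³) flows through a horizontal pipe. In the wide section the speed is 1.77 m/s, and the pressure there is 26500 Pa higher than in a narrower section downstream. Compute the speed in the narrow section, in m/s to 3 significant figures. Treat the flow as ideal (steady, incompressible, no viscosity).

v₂ = 7.49 m/s

Along the level pipe P + ½ρv² is conserved, hence v₂² = v₁² + 2(P₁ − P₂)/ρ.
v₂ = √(1.77² + 2·26500/1000) = √(3.13 + 53.0) = 7.49 m/s.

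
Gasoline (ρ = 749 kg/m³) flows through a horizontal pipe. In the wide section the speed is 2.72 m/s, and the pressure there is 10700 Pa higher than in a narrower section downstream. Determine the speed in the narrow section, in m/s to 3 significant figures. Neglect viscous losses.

With h₁ = h₂, rearranging Bernoulli gives v₂ = √(v₁² + 2ΔP/ρ).
v₂ = √(2.72² + 2·10700/749) = √(7.40 + 28.6) = 6.00 m/s.

v₂ ≈ 6.00 m/s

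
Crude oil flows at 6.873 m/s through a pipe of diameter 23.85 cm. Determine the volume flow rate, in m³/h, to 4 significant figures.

1105 m³/h

Q = A·v = 0.04468 m² × 6.873 m/s = 0.3071 m³/s.
Converting: 0.3071 m³/s × 3600 = 1105 m³/h.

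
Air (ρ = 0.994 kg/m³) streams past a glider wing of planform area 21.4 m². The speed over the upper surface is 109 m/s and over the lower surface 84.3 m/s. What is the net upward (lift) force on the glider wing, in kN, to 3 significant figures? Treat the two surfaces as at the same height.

F = 50.8 kN

From P + ½ρv² = const at equal height, P_low − P_up = ½ρ(v_up² − v_low²).
ΔP = ½·0.994·(109² − 84.3²) = 2370 Pa.
Lift = ΔP · A = 2370 × 21.4 = 50800 N.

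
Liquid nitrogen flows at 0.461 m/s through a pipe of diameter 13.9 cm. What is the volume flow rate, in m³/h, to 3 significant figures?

Q = A·v = 0.0152 m² × 0.461 m/s = 0.00700 m³/s.
Converting: 0.00700 m³/s × 3600 = 25.2 m³/h.

Q ≈ 25.2 m³/h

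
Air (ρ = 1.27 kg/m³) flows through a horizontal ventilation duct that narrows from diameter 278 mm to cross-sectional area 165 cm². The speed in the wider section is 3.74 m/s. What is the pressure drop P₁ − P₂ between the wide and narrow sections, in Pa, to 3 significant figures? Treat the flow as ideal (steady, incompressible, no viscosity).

111 Pa

Continuity gives A₁v₁ = A₂v₂, so v₂ = (607 cm²)/(165 cm²) × 3.74 m/s = 13.8 m/s.
With no height change, Bernoulli's equation is P₁ + ½ρv₁² = P₂ + ½ρv₂².
P₁ − P₂ = ½·1.27·(13.8² − 3.74²) = ½·1.27·175 = 111 Pa.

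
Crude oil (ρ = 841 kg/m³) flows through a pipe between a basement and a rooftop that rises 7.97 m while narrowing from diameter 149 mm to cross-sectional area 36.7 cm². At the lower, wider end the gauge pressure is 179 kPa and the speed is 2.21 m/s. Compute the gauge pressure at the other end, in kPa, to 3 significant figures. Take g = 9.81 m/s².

By continuity, v₂ = v₁·A₁/A₂ = 2.21·(174/36.7) = 10.5 m/s.
Applying Bernoulli between the two ends and solving for P₂: P₂ = P₁ + ½ρ(v₁² − v₂²) − ρgΔh.
P₂ = 179000 + ½·841·(2.21² − 10.5²) − 841·9.81·(+7.97) = 179000 + (-44300) − (65800) = 68900 Pa.

68.9 kPa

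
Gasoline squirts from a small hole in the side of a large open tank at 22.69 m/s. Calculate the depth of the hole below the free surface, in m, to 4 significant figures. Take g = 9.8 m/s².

26.27 m

Torricelli: v = √(2gh), so h = v²/(2g).
h = 22.69²/(2·9.8) = 514.8/19.60 = 26.27 m.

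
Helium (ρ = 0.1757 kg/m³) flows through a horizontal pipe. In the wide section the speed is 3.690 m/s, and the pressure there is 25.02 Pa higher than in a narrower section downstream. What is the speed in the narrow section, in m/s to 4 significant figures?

v₂ ≈ 17.27 m/s

Along the level pipe P + ½ρv² is conserved, hence v₂² = v₁² + 2(P₁ − P₂)/ρ.
v₂ = √(3.690² + 2·25.02/0.1757) = √(13.62 + 284.8) = 17.27 m/s.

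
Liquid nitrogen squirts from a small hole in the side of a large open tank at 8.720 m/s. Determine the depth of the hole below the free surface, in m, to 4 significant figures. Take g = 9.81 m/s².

h ≈ 3.876 m

Inverting v = √(2gh) gives h = v² / 2g.
h = 8.720²/(2·9.81) = 76.04/19.62 = 3.876 m.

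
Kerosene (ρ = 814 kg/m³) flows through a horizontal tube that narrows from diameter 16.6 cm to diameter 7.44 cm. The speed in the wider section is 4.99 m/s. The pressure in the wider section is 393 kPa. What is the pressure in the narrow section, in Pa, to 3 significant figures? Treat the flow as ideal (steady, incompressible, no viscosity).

By continuity, v₂ = v₁·A₁/A₂ = 4.99·(216/43.5) = 24.8 m/s.
Bernoulli (h₁ = h₂): P₁ − P₂ = ½ρ(v₂² − v₁²).
P₂ = P₁ − ½ρ(v₂² − v₁²) = 393000 − ½·814·(24.8² − 4.99²) = 393000 − 241000 = 152000 Pa.

P₂ ≈ 152000 Pa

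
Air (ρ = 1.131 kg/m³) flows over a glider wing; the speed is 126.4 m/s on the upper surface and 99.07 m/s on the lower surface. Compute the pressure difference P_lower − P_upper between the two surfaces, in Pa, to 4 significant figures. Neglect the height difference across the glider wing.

ΔP ≈ 3485 Pa

With negligible Δh, P + ½ρv² is constant, so P_low − P_up = ½ρ(v_up² − v_low²).
ΔP = ½·1.131·(126.4² − 99.07²) = 3485 Pa.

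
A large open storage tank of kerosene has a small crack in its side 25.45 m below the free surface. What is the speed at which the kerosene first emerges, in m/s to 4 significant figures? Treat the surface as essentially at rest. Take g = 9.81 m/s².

v ≈ 22.35 m/s

The surface is effectively still and both ends are open, so ½v² = gh and v = √(2·9.81·25.45) = 22.35 m/s.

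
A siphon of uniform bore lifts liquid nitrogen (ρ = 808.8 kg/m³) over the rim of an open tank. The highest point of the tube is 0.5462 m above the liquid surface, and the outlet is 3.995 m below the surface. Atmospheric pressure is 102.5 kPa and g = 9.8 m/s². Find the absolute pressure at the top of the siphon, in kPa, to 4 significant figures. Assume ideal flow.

Bernoulli surface→outlet gives ½v² = g·h_out, so v = √(2·9.8·3.995) = 8.849 m/s.
With constant cross-section the crest speed equals v; applying Bernoulli from the surface up to the crest, P_top = P_atm − ½ρv² − ρg·h_top.
P_top = 102500 − ½·808.8·8.849² − 808.8·9.8·0.5462 = 66510 Pa.

P_top ≈ 66.51 kPa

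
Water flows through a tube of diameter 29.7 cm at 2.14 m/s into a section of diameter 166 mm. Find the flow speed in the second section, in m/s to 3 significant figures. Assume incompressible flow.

Continuity gives A₁v₁ = A₂v₂, so v₂ = (693 cm²)/(216 cm²) × 2.14 m/s = 6.85 m/s.

6.85 m/s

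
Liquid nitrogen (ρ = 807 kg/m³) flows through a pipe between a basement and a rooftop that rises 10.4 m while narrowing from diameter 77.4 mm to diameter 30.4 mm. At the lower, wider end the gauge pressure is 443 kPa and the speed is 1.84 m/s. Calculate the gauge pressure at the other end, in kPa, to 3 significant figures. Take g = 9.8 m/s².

By continuity, v₂ = v₁·A₁/A₂ = 1.84·(47.1/7.26) = 11.9 m/s.
Applying Bernoulli between the two ends and solving for P₂: P₂ = P₁ + ½ρ(v₁² − v₂²) − ρgΔh.
P₂ = 443000 + ½·807·(1.84² − 11.9²) − 807·9.8·(+10.4) = 443000 + (-56000) − (82200) = 305000 Pa.

P₂ ≈ 305 kPa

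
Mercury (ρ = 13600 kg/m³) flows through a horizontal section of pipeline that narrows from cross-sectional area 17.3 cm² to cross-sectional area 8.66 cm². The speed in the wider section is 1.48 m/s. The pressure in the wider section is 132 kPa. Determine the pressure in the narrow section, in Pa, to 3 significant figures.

Mass conservation (A₁v₁ = A₂v₂) gives v₂ = 1.48 × 17.3/8.66 = 2.96 m/s.
With no height change, Bernoulli's equation is P₁ + ½ρv₁² = P₂ + ½ρv₂².
P₂ = P₁ − ½ρ(v₂² − v₁²) = 132000 − ½·13600·(2.96² − 1.48²) = 132000 − 44500 = 87500 Pa.

P₂ ≈ 87500 Pa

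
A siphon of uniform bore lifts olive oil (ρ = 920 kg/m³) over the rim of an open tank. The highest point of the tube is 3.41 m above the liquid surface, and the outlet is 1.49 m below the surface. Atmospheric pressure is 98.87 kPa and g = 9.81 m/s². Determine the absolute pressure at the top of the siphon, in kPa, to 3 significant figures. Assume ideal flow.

P_top ≈ 54.6 kPa

The outlet speed comes from Torricelli: v = √(2g·1.49) = 5.41 m/s.
The bore is uniform, so the speed at the crest is the same v. Bernoulli surface→crest: P_atm = P_top + ½ρv² + ρg·h_top.
P_top = 98870 − ½·920·5.41² − 920·9.81·3.41 = 54600 Pa.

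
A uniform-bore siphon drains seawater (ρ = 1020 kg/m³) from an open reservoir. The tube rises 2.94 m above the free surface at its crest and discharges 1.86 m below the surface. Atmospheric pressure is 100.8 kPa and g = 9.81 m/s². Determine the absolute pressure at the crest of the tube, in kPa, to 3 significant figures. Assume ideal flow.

From the surface to the outlet (both open to atmosphere, surface at rest): v = √(2g·h_out) = √(2·9.81·1.86) = 6.04 m/s.
Continuity keeps v the same throughout the tube; from surface to crest, P_atm + 0 = P_top + ½ρv² + ρg·h_top.
P_top = 100800 − ½·1020·6.04² − 1020·9.81·2.94 = 52800 Pa.

P_top ≈ 52.8 kPa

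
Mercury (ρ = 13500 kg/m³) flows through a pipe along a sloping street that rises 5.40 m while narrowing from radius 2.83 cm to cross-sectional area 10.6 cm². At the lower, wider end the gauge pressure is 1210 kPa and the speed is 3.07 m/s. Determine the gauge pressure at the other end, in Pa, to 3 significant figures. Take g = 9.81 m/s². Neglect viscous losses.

P₂ = 200000 Pa

By continuity, v₂ = v₁·A₁/A₂ = 3.07·(25.2/10.6) = 7.29 m/s.
Bernoulli: P₁ + ½ρv₁² + ρg h₁ = P₂ + ½ρv₂² + ρg h₂, so P₂ = P₁ + ½ρ(v₁² − v₂²) − ρg(h₂ − h₁).
P₂ = 1210000 + ½·13500·(3.07² − 7.29²) − 13500·9.81·(+5.40) = 1210000 + (-295000) − (715000) = 200000 Pa.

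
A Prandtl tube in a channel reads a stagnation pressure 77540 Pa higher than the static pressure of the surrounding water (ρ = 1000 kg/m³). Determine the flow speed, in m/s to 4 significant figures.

v ≈ 12.45 m/s

Bernoulli between the free stream and the stagnation point: ½ρv² = P_stag − P_static.
v = √(2ΔP/ρ) = √(2·77540/1000) = 12.45 m/s.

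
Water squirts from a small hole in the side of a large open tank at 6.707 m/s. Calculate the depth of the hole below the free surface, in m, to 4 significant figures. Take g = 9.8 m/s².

h = 2.295 m

Torricelli: v = √(2gh), so h = v²/(2g).
h = 6.707²/(2·9.8) = 44.98/19.60 = 2.295 m.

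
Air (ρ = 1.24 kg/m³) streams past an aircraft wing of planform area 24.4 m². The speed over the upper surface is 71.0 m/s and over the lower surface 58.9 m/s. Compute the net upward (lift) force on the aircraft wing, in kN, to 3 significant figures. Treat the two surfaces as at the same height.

From P + ½ρv² = const at equal height, P_low − P_up = ½ρ(v_up² − v_low²).
ΔP = ½·1.24·(71.0² − 58.9²) = 975 Pa.
Lift = ΔP · A = 975 × 24.4 = 23800 N.

23.8 kN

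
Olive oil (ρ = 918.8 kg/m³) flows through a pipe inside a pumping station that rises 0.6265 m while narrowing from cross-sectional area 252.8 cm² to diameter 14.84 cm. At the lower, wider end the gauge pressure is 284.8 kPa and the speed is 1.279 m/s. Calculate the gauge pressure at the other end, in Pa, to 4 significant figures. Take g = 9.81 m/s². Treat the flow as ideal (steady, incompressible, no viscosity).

The volume flow rate is constant, so v₂ = (A₁/A₂)v₁ = (252.8/173.0)·1.279 = 1.869 m/s.
Bernoulli: P₁ + ½ρv₁² + ρg h₁ = P₂ + ½ρv₂² + ρg h₂, so P₂ = P₁ + ½ρ(v₁² − v₂²) − ρg(h₂ − h₁).
P₂ = 284800 + ½·918.8·(1.279² − 1.869²) − 918.8·9.81·(+0.6265) = 284800 + (-853.8) − (5647) = 278300 Pa.

P₂ = 278300 Pa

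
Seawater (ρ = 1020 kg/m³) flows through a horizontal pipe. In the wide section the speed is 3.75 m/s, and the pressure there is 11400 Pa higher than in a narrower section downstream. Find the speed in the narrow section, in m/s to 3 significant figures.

v₂ ≈ 6.03 m/s

Horizontal Bernoulli: P₁ + ½ρv₁² = P₂ + ½ρv₂², so v₂² = v₁² + 2(P₁ − P₂)/ρ.
v₂ = √(3.75² + 2·11400/1020) = √(14.1 + 22.4) = 6.03 m/s.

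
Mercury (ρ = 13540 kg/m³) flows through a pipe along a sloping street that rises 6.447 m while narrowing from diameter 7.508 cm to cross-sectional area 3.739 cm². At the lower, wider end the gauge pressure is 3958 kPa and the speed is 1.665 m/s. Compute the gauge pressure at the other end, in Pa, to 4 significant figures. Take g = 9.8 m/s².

The volume flow rate is constant, so v₂ = (A₁/A₂)v₁ = (44.27/3.739)·1.665 = 19.72 m/s.
Energy conservation along the streamline gives P₂ = P₁ − ½ρ(v₂² − v₁²) − ρg(h₂ − h₁).
P₂ = 3958000 + ½·13540·(1.665² − 19.72²) − 13540·9.8·(+6.447) = 3958000 + (-2613000) − (855500) = 489900 Pa.

489900 Pa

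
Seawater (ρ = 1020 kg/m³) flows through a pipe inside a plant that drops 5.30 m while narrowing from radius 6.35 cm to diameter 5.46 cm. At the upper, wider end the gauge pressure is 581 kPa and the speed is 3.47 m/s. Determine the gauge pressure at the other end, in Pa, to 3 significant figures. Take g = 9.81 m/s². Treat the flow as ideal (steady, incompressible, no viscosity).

By continuity, v₂ = v₁·A₁/A₂ = 3.47·(127/23.4) = 18.8 m/s.
Applying Bernoulli between the two ends and solving for P₂: P₂ = P₁ + ½ρ(v₁² − v₂²) − ρgΔh.
P₂ = 581000 + ½·1020·(3.47² − 18.8²) − 1020·9.81·(−5.30) = 581000 + (-174000) − (-53000) = 460000 Pa.

P₂ ≈ 460000 Pa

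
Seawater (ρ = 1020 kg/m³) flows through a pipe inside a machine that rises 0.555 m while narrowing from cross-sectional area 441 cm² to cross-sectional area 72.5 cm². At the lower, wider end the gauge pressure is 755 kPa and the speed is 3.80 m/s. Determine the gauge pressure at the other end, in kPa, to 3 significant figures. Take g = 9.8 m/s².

P₂ ≈ 484 kPa

Continuity gives A₁v₁ = A₂v₂, so v₂ = (441 cm²)/(72.5 cm²) × 3.80 m/s = 23.1 m/s.
Applying Bernoulli between the two ends and solving for P₂: P₂ = P₁ + ½ρ(v₁² − v₂²) − ρgΔh.
P₂ = 755000 + ½·1020·(3.80² − 23.1²) − 1020·9.8·(+0.555) = 755000 + (-265000) − (5550) = 484000 Pa.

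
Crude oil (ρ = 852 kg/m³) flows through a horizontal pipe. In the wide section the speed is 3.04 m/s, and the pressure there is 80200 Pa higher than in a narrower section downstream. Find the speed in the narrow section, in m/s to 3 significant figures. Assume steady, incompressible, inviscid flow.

With h₁ = h₂, rearranging Bernoulli gives v₂ = √(v₁² + 2ΔP/ρ).
v₂ = √(3.04² + 2·80200/852) = √(9.24 + 188) = 14.1 m/s.

v₂ = 14.1 m/s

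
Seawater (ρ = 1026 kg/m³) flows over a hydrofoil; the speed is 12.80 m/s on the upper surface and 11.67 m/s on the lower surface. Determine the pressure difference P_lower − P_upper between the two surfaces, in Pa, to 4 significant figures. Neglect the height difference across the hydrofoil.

ΔP ≈ 14190 Pa

The pressure is lower where the speed is higher: ΔP = ½ρ(v_up² − v_low²).
ΔP = ½·1026·(12.80² − 11.67²) = 14190 Pa.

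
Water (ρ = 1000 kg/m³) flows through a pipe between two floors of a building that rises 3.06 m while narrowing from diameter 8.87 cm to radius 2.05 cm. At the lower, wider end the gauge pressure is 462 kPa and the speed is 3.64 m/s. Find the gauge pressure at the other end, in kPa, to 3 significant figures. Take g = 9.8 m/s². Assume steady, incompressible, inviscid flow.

P₂ = 294 kPa

Mass conservation (A₁v₁ = A₂v₂) gives v₂ = 3.64 × 61.8/13.2 = 17.0 m/s.
Applying Bernoulli between the two ends and solving for P₂: P₂ = P₁ + ½ρ(v₁² − v₂²) − ρgΔh.
P₂ = 462000 + ½·1000·(3.64² − 17.0²) − 1000·9.8·(+3.06) = 462000 + (-138000) − (30000) = 294000 Pa.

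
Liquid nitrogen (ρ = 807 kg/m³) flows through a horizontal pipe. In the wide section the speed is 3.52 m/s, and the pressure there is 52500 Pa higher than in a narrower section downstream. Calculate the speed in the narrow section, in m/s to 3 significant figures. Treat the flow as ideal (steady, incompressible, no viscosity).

Along the level pipe P + ½ρv² is conserved, hence v₂² = v₁² + 2(P₁ − P₂)/ρ.
v₂ = √(3.52² + 2·52500/807) = √(12.4 + 130) = 11.9 m/s.

v₂ = 11.9 m/s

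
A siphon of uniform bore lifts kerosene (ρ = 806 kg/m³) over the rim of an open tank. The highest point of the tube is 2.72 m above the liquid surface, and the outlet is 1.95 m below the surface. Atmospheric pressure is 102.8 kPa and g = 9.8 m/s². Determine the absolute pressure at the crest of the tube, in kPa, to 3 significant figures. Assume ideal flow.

Bernoulli surface→outlet gives ½v² = g·h_out, so v = √(2·9.8·1.95) = 6.18 m/s.
The bore is uniform, so the speed at the crest is the same v. Bernoulli surface→crest: P_atm = P_top + ½ρv² + ρg·h_top.
P_top = 102800 − ½·806·6.18² − 806·9.8·2.72 = 65900 Pa.

P_top = 65.9 kPa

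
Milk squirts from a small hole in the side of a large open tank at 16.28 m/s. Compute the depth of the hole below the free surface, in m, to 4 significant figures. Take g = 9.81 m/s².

Inverting v = √(2gh) gives h = v² / 2g.
h = 16.28²/(2·9.81) = 265.0/19.62 = 13.51 m.

13.51 m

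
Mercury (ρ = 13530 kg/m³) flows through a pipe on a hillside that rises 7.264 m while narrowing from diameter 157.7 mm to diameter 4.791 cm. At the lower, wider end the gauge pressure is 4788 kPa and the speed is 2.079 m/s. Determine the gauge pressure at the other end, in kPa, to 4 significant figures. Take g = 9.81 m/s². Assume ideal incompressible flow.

By continuity, v₂ = v₁·A₁/A₂ = 2.079·(195.3/18.03) = 22.53 m/s.
Bernoulli: P₁ + ½ρv₁² + ρg h₁ = P₂ + ½ρv₂² + ρg h₂, so P₂ = P₁ + ½ρ(v₁² − v₂²) − ρg(h₂ − h₁).
P₂ = 4788000 + ½·13530·(2.079² − 22.53²) − 13530·9.81·(+7.264) = 4788000 + (-3403000) − (964100) = 420700 Pa.

P₂ ≈ 420.7 kPa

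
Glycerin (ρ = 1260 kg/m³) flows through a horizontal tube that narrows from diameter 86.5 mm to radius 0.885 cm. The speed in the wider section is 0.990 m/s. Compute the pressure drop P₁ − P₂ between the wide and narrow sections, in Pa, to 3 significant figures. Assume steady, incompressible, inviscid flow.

Mass conservation (A₁v₁ = A₂v₂) gives v₂ = 0.990 × 58.8/2.46 = 23.6 m/s.
The pipe is horizontal, so Bernoulli reduces to P₁ + ½ρv₁² = P₂ + ½ρv₂².
P₁ − P₂ = ½·1260·(23.6² − 0.990²) = ½·1260·558 = 352000 Pa.

ΔP ≈ 352000 Pa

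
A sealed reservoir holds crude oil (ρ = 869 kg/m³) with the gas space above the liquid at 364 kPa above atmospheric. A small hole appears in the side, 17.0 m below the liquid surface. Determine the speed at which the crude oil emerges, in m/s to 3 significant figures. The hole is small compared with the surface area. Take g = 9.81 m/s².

Take point 1 at the surface (v₁ ≈ 0) and point 2 at the hole (at atmospheric pressure). Bernoulli: P₁ + ρg h = P_atm + ½ρv₂².
With P₁ − P_atm = 364000 Pa, v₂ = √(2gh + 2ΔP/ρ) = √(2·9.81·17.0 + 2·364000/869) = 34.2 m/s.

v ≈ 34.2 m/s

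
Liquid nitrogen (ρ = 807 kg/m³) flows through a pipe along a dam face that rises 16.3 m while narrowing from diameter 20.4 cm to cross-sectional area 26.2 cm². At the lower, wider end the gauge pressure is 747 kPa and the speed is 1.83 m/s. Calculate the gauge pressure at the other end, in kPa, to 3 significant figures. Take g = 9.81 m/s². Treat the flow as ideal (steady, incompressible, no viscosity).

The volume flow rate is constant, so v₂ = (A₁/A₂)v₁ = (327/26.2)·1.83 = 22.8 m/s.
Applying Bernoulli between the two ends and solving for P₂: P₂ = P₁ + ½ρ(v₁² − v₂²) − ρgΔh.
P₂ = 747000 + ½·807·(1.83² − 22.8²) − 807·9.81·(+16.3) = 747000 + (-209000) − (129000) = 409000 Pa.

P₂ ≈ 409 kPa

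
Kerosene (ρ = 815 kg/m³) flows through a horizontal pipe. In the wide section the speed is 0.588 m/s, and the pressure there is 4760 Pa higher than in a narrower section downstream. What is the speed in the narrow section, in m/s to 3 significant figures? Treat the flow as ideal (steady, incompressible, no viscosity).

Horizontal Bernoulli: P₁ + ½ρv₁² = P₂ + ½ρv₂², so v₂² = v₁² + 2(P₁ − P₂)/ρ.
v₂ = √(0.588² + 2·4760/815) = √(0.346 + 11.7) = 3.47 m/s.

3.47 m/s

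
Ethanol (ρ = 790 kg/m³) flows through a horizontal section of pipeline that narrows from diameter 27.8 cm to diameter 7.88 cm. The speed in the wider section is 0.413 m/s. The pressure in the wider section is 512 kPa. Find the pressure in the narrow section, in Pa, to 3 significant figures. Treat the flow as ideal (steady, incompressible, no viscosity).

502000 Pa

Mass conservation (A₁v₁ = A₂v₂) gives v₂ = 0.413 × 607/48.8 = 5.14 m/s.
The pipe is horizontal, so Bernoulli reduces to P₁ + ½ρv₁² = P₂ + ½ρv₂².
P₂ = P₁ − ½ρ(v₂² − v₁²) = 512000 − ½·790·(5.14² − 0.413²) = 512000 − 10400 = 502000 Pa.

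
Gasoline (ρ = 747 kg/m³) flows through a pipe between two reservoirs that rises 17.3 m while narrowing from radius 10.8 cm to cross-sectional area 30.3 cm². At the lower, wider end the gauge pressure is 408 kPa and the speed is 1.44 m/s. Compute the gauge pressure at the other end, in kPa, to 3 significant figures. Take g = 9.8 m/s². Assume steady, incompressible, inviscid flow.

169 kPa

The volume flow rate is constant, so v₂ = (A₁/A₂)v₁ = (366/30.3)·1.44 = 17.4 m/s.
Energy conservation along the streamline gives P₂ = P₁ − ½ρ(v₂² − v₁²) − ρg(h₂ − h₁).
P₂ = 408000 + ½·747·(1.44² − 17.4²) − 747·9.8·(+17.3) = 408000 + (-112000) − (127000) = 169000 Pa.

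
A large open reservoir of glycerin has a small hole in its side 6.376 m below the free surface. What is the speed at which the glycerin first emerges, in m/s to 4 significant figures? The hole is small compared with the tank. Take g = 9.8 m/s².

v ≈ 11.18 m/s

The surface is effectively still and both ends are open, so ½v² = gh and v = √(2·9.8·6.376) = 11.18 m/s.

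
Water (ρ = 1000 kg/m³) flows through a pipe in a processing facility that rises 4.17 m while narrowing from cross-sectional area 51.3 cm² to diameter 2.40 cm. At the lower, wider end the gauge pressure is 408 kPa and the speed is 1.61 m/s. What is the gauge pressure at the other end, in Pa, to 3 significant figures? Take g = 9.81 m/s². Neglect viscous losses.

P₂ ≈ 202000 Pa

The volume flow rate is constant, so v₂ = (A₁/A₂)v₁ = (51.3/4.52)·1.61 = 18.3 m/s.
Applying Bernoulli between the two ends and solving for P₂: P₂ = P₁ + ½ρ(v₁² − v₂²) − ρgΔh.
P₂ = 408000 + ½·1000·(1.61² − 18.3²) − 1000·9.81·(+4.17) = 408000 + (-165000) − (40900) = 202000 Pa.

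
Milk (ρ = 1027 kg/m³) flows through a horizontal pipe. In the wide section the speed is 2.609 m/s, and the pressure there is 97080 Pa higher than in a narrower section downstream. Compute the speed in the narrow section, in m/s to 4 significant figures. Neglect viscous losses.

With h₁ = h₂, rearranging Bernoulli gives v₂ = √(v₁² + 2ΔP/ρ).
v₂ = √(2.609² + 2·97080/1027) = √(6.807 + 189.1) = 14.00 m/s.

v₂ ≈ 14.00 m/s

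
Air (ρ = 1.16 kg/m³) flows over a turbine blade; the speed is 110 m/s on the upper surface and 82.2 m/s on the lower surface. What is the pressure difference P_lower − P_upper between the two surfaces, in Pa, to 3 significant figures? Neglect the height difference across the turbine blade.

With negligible Δh, P + ½ρv² is constant, so P_low − P_up = ½ρ(v_up² − v_low²).
ΔP = ½·1.16·(110² − 82.2²) = 3100 Pa.

ΔP ≈ 3100 Pa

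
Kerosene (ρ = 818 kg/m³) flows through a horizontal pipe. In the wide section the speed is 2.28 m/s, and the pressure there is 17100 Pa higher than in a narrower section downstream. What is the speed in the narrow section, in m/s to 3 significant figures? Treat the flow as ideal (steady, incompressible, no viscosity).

v₂ ≈ 6.86 m/s

With h₁ = h₂, rearranging Bernoulli gives v₂ = √(v₁² + 2ΔP/ρ).
v₂ = √(2.28² + 2·17100/818) = √(5.20 + 41.8) = 6.86 m/s.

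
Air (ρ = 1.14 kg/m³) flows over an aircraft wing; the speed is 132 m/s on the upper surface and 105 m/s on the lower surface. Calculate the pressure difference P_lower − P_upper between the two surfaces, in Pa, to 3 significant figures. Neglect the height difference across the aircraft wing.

With negligible Δh, P + ½ρv² is constant, so P_low − P_up = ½ρ(v_up² − v_low²).
ΔP = ½·1.14·(132² − 105²) = 3650 Pa.

ΔP = 3650 Pa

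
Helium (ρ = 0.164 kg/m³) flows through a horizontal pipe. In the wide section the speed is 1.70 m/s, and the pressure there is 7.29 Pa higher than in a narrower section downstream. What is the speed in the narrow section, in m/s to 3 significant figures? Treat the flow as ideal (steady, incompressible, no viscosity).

With h₁ = h₂, rearranging Bernoulli gives v₂ = √(v₁² + 2ΔP/ρ).
v₂ = √(1.70² + 2·7.29/0.164) = √(2.89 + 88.9) = 9.58 m/s.

v₂ ≈ 9.58 m/s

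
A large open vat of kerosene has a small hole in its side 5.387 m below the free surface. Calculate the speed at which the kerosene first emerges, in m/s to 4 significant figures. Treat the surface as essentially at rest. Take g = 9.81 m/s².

With the surface at rest and both surface and jet at atmospheric pressure, Bernoulli gives ρg h = ½ρv², so v = √(2gh) = √(2·9.81·5.387) = 10.28 m/s.

v = 10.28 m/s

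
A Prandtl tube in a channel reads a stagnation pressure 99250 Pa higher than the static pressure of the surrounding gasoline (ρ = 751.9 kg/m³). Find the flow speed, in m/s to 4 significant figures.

Bernoulli between the free stream and the stagnation point: ½ρv² = P_stag − P_static.
v = √(2ΔP/ρ) = √(2·99250/751.9) = 16.25 m/s.

16.25 m/s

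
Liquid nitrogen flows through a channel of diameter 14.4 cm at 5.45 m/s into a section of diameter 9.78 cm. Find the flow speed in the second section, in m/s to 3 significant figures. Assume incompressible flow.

v₂ = 11.8 m/s

Mass conservation (A₁v₁ = A₂v₂) gives v₂ = 5.45 × 163/75.1 = 11.8 m/s.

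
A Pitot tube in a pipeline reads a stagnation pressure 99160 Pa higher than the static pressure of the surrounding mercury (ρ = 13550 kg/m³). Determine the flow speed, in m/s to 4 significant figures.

At the stagnation point the flow is brought to rest, so Bernoulli gives P_stag − P_static = ½ρv².
v = √(2ΔP/ρ) = √(2·99160/13550) = 3.826 m/s.

v = 3.826 m/s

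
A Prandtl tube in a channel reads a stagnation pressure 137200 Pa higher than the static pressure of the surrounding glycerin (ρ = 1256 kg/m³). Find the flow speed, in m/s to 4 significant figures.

Bernoulli between the free stream and the stagnation point: ½ρv² = P_stag − P_static.
v = √(2ΔP/ρ) = √(2·137200/1256) = 14.78 m/s.

v ≈ 14.78 m/s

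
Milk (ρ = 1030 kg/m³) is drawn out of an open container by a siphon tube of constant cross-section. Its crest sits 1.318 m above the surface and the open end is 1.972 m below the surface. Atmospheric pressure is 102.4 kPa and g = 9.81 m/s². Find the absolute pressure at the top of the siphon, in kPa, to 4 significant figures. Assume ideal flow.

Bernoulli surface→outlet gives ½v² = g·h_out, so v = √(2·9.81·1.972) = 6.220 m/s.
The bore is uniform, so the speed at the crest is the same v. Bernoulli surface→crest: P_atm = P_top + ½ρv² + ρg·h_top.
P_top = 102400 − ½·1030·6.220² − 1030·9.81·1.318 = 69160 Pa.

P_top ≈ 69.16 kPa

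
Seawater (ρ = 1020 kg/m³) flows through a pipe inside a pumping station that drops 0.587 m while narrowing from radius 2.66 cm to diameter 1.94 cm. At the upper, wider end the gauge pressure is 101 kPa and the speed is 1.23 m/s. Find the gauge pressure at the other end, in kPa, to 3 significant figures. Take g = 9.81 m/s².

By continuity, v₂ = v₁·A₁/A₂ = 1.23·(22.2/2.96) = 9.25 m/s.
Energy conservation along the streamline gives P₂ = P₁ − ½ρ(v₂² − v₁²) − ρg(h₂ − h₁).
P₂ = 101000 + ½·1020·(1.23² − 9.25²) − 1020·9.81·(−0.587) = 101000 + (-42900) − (-5870) = 64000 Pa.

P₂ = 64.0 kPa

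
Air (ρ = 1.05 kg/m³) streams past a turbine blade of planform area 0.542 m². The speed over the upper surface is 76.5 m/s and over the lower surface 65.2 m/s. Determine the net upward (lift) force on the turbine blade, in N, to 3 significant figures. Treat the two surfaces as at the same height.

456 N

With equal heights on the two surfaces, Bernoulli gives P_lower − P_upper = ½ρ(v_upper² − v_lower²).
ΔP = ½·1.05·(76.5² − 65.2²) = 841 Pa.
Lift = ΔP · A = 841 × 0.542 = 456 N.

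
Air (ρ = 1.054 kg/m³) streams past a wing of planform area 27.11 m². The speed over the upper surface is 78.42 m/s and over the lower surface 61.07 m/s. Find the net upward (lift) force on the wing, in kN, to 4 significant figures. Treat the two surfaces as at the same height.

With equal heights on the two surfaces, Bernoulli gives P_lower − P_upper = ½ρ(v_upper² − v_lower²).
ΔP = ½·1.054·(78.42² − 61.07²) = 1275 Pa.
Lift = ΔP · A = 1275 × 27.11 = 34580 N.

F ≈ 34.58 kN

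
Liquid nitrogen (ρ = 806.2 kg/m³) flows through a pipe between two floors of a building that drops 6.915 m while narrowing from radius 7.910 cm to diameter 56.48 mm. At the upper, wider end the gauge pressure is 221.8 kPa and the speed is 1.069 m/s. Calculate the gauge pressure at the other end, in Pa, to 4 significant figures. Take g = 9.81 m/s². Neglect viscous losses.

P₂ ≈ 248600 Pa

Continuity gives A₁v₁ = A₂v₂, so v₂ = (196.6 cm²)/(25.05 cm²) × 1.069 m/s = 8.387 m/s.
Applying Bernoulli between the two ends and solving for P₂: P₂ = P₁ + ½ρ(v₁² − v₂²) − ρgΔh.
P₂ = 221800 + ½·806.2·(1.069² − 8.387²) − 806.2·9.81·(−6.915) = 221800 + (-27890) − (-54690) = 248600 Pa.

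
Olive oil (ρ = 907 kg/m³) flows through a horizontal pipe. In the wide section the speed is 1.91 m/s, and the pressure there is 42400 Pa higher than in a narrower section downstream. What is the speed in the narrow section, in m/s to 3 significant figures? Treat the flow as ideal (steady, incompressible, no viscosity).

v₂ ≈ 9.86 m/s

Along the level pipe P + ½ρv² is conserved, hence v₂² = v₁² + 2(P₁ − P₂)/ρ.
v₂ = √(1.91² + 2·42400/907) = √(3.65 + 93.5) = 9.86 m/s.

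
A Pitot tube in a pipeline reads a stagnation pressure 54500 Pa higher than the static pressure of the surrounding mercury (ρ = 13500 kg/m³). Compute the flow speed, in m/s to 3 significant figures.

2.84 m/s

At the stagnation point the flow is brought to rest, so Bernoulli gives P_stag − P_static = ½ρv².
v = √(2ΔP/ρ) = √(2·54500/13500) = 2.84 m/s.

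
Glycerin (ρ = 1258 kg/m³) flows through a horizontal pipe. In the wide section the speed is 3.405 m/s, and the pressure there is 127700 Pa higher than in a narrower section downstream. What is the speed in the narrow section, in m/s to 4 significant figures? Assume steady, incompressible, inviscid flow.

Along the level pipe P + ½ρv² is conserved, hence v₂² = v₁² + 2(P₁ − P₂)/ρ.
v₂ = √(3.405² + 2·127700/1258) = √(11.59 + 203.0) = 14.65 m/s.

14.65 m/s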